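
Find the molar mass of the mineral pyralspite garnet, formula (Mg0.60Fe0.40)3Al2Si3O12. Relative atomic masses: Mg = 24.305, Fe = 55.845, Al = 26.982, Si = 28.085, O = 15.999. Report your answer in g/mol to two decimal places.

The formula mass is the sum 1.80·24.305 + 1.20·55.845 + 2·26.982 + 3·28.085 + 12·15.999.

440.97 g/mol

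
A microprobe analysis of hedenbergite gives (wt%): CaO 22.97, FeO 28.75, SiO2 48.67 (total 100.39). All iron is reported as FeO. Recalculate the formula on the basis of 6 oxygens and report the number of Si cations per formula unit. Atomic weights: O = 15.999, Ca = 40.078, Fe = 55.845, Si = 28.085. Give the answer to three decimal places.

2.000 Si apfu

22.97 wt% CaO ÷ 56.077 g/mol = 0.40962 mol, giving 0.40962 Ca and 0.40962 O.
28.75 wt% FeO ÷ 71.844 g/mol = 0.40017 mol, giving 0.40017 Fe and 0.40017 O.
48.67 wt% SiO2 ÷ 60.083 g/mol = 0.81005 mol, giving 0.81005 Si and 1.62010 O.
Oxygen sums to 2.42989; scaling by 6/2.42989 = 2.46925 puts the formula on 6 O.
Si: 0.81005 × 2.46925 = 2.000 atoms per formula unit.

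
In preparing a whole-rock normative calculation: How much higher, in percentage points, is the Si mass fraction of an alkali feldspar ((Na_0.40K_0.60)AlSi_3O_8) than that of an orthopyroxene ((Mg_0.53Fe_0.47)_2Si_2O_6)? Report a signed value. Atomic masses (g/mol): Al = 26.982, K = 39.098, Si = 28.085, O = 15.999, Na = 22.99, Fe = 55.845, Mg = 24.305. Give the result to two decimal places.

6.61 percentage points

Si in (Na_0.40K_0.60)AlSi_3O_8: molar mass 271.884 g/mol; 3×28.085 = 84.255 g → 30.99 wt%.
Si in (Mg_0.53Fe_0.47)_2Si_2O_6: molar mass 230.422 g/mol; 2×28.085 = 56.170 g → 24.38 wt%.
Difference = 30.99 − 24.38 = 6.61 percentage points.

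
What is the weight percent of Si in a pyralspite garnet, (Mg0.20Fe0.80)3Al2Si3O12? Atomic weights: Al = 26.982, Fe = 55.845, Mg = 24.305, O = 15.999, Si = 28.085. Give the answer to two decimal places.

Molar mass of (Mg0.20Fe0.80)3Al2Si3O12: 0.60·24.305 + 2.40·55.845 + 2·26.982 + 3·28.085 + 12·15.999 = 478.818 g/mol.
Mass of Si per formula unit: 3 × 28.085 = 84.255 g.
Weight fraction Si = 84.255 / 478.818 = 0.1760.

17.60 mass %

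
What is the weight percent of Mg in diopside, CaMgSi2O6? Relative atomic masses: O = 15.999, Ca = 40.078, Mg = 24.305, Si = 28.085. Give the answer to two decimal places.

M(CaMgSi2O6) = 216.547 g/mol.
Mg contributes 1 × 24.305 = 24.305 g per mole.
24.305/216.547 = 0.1122 → 11.22%.

11.22 mass %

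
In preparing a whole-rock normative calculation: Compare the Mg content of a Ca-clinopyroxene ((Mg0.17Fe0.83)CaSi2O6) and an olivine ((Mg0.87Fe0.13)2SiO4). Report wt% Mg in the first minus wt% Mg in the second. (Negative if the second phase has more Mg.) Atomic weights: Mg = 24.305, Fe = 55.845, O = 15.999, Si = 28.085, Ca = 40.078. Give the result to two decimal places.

Mg in (Mg0.17Fe0.83)CaSi2O6: molar mass 242.725 g/mol; 0.17×24.305 = 4.132 g → 1.70 wt%.
Mg in (Mg0.87Fe0.13)2SiO4: molar mass 148.891 g/mol; 1.74×24.305 = 42.291 g → 28.40 wt%.
Difference = 1.70 − 28.40 = -26.70 percentage points.

-26.70 percentage points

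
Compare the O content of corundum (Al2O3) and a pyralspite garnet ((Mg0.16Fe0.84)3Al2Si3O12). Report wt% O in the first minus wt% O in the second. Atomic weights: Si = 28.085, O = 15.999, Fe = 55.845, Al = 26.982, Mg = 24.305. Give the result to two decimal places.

M(Al2O3) = 101.961 g/mol, so wt% O = 47.997/101.961 × 100 = 47.07%.
M((Mg0.16Fe0.84)3Al2Si3O12) = 482.603 g/mol, so wt% O = 191.988/482.603 × 100 = 39.78%.
47.07 − 39.78 = 7.29 pp.

7.29 percentage points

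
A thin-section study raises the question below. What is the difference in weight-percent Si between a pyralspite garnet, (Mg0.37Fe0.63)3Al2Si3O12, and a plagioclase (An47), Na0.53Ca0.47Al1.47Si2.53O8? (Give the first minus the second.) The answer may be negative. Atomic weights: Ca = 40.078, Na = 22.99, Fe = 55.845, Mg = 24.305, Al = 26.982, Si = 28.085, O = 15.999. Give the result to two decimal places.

-8.13 percentage points

Si in (Mg0.37Fe0.63)3Al2Si3O12: molar mass 462.733 g/mol; 3×28.085 = 84.255 g → 18.21 wt%.
Si in Na0.53Ca0.47Al1.47Si2.53O8: molar mass 269.732 g/mol; 2.53×28.085 = 71.055 g → 26.34 wt%.
Difference = 18.21 − 26.34 = -8.13 percentage points.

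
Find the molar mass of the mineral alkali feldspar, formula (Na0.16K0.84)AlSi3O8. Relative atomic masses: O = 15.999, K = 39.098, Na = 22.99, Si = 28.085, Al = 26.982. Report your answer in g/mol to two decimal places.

Na: 0.16 × 22.99 = 3.6784
K: 0.84 × 39.098 = 32.8423
Al: 1 × 26.982 = 26.9820
Si: 3 × 28.085 = 84.2550
O: 8 × 15.999 = 127.9920
Summing the contributions gives the formula mass.

275.75 g/mol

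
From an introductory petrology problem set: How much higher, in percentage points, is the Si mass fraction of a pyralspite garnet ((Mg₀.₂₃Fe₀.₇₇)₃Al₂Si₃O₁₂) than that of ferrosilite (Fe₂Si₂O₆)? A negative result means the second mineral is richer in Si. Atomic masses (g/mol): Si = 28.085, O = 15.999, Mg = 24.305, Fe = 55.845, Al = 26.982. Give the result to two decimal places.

First mineral: 84.255 g Si in 475.979 g formula = 17.70 wt% Si.
Second mineral: 56.170 g Si in 263.854 g formula = 21.29 wt% Si.
17.70% − 21.29% gives a difference of -3.59 percentage points.

-3.59 percentage points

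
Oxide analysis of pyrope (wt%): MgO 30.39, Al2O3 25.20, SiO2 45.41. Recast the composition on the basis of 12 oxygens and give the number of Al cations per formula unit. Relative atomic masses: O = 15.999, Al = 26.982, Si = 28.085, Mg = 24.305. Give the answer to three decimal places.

MgO (M=40.304): mol = 0.75402; Mg = 0.75402, O = 0.75402.
Al2O3 (M=101.961): mol = 0.24715; Al = 0.49430, O = 0.74145.
SiO2 (M=60.083): mol = 0.75579; Si = 0.75579, O = 1.51158.
ΣO = 3.00705; factor = 12/ΣO = 3.99062.
Al apfu = 0.49430 × 3.99062 = 1.973.

1.973 Al apfu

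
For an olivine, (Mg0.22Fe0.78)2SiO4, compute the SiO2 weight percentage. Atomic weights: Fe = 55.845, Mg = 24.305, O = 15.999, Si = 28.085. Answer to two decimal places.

31.64 wt%

Molar mass of (Mg0.22Fe0.78)2SiO4 = 0.44×24.305 + 1.56×55.845 + 1×28.085 + 4×15.999 = 189.893 g/mol.
Each formula unit contains 1 Si, equivalent to 1/1 = 1.0000 mol SiO2.
M(SiO2) = 1×28.085 + 2×15.999 = 60.083 g/mol.
Mass of SiO2 per formula unit = 1.0000 × 60.083 = 60.083 g.
SiO2 wt% = 60.083 / 189.893 × 100 = 31.64%.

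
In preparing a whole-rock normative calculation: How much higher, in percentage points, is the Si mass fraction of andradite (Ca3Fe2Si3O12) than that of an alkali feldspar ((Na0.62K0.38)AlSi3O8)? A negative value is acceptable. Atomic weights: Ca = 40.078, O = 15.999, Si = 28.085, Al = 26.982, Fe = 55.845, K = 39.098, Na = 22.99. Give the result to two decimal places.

-14.82 percentage points

M(Ca3Fe2Si3O12) = 508.167 g/mol, so wt% Si = 84.255/508.167 × 100 = 16.58%.
M((Na0.62K0.38)AlSi3O8) = 268.340 g/mol, so wt% Si = 84.255/268.340 × 100 = 31.40%.
16.58 − 31.40 = -14.82 pp.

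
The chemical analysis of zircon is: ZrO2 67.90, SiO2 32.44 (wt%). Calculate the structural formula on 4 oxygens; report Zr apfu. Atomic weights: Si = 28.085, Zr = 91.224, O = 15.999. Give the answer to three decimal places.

1.010 Zr apfu

ZrO2: 67.90/123.222 = 0.55104 mol → 0.55104 mol Zr, 1.10208 mol O.
SiO2: 32.44/60.083 = 0.53992 mol → 0.53992 mol Si, 1.07984 mol O.
Total oxygen = 2.18192 mol. Normalization factor = 4/2.18192 = 1.83325.
Zr per 4 O = 0.55104 × 1.83325 = 1.010.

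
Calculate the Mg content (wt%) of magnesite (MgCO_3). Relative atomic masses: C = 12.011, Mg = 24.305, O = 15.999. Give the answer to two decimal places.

28.83 wt%

Formula mass = 1*24.305 + 1*12.011 + 3*15.999 = 84.313 g/mol, of which 24.305 g is Mg.
So Mg makes up 24.305/84.313 = 0.2883 of the mass, i.e. 28.83%.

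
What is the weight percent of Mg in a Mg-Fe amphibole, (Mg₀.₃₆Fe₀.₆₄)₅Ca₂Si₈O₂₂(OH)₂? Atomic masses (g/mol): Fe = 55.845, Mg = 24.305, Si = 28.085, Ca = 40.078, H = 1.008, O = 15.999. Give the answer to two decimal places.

4.79 wt%

Molar mass of (Mg₀.₃₆Fe₀.₆₄)₅Ca₂Si₈O₂₂(OH)₂: 1.80×24.305 + 3.20×55.845 + 2×40.078 + 8×28.085 + 24×15.999 + 2×1.008 = 913.281 g/mol.
Mass of Mg per formula unit: 1.80 × 24.305 = 43.749 g.
Weight fraction Mg = 43.749 / 913.281 = 0.0479.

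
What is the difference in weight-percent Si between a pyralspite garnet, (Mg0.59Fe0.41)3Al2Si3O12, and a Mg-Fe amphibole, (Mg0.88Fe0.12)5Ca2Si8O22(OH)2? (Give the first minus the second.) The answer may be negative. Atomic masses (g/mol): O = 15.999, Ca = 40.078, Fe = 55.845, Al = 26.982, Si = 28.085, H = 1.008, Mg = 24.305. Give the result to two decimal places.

First mineral: 84.255 g Si in 441.916 g formula = 19.07 wt% Si.
Second mineral: 224.680 g Si in 831.277 g formula = 27.03 wt% Si.
19.07% − 27.03% gives a difference of -7.96 percentage points.

-7.96 percentage points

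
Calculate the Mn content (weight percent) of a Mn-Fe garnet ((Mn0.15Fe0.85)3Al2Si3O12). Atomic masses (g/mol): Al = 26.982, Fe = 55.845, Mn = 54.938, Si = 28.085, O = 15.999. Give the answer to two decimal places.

4.97 weight percent

M((Mn0.15Fe0.85)3Al2Si3O12) = 497.334 g/mol.
Mn contributes 0.45 × 54.938 = 24.722 g per mole.
24.722/497.334 = 0.0497 → 4.97%.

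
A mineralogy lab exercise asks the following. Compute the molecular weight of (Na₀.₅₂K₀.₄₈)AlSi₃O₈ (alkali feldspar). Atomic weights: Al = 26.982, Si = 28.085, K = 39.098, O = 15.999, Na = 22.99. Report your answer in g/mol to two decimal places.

269.95 g/mol

Na: 0.52 × 22.99 = 11.9548
K: 0.48 × 39.098 = 18.7670
Al: 1 × 26.982 = 26.9820
Si: 3 × 28.085 = 84.2550
O: 8 × 15.999 = 127.9920
Summing the contributions gives the formula mass.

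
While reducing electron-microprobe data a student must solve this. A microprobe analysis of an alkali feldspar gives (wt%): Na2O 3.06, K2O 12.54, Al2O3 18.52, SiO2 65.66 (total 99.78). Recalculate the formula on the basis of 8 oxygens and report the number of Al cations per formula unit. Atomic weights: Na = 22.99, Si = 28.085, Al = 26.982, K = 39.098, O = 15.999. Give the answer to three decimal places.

3.06 wt% Na2O ÷ 61.979 g/mol = 0.04937 mol, giving 0.09874 Na and 0.04937 O.
12.54 wt% K2O ÷ 94.195 g/mol = 0.13313 mol, giving 0.26626 K and 0.13313 O.
18.52 wt% Al2O3 ÷ 101.961 g/mol = 0.18164 mol, giving 0.36328 Al and 0.54492 O.
65.66 wt% SiO2 ÷ 60.083 g/mol = 1.09282 mol, giving 1.09282 Si and 2.18564 O.
Oxygen sums to 2.91306; scaling by 8/2.91306 = 2.74625 puts the formula on 8 O.
Al: 0.36328 × 2.74625 = 0.998 atoms per formula unit.

0.998 Al apfu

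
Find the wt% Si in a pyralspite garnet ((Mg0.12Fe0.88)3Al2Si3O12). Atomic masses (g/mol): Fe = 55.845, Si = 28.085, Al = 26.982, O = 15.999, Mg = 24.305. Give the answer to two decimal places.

17.32 mass %

Molar mass of (Mg0.12Fe0.88)3Al2Si3O12: 0.36*24.305 + 2.64*55.845 + 2*26.982 + 3*28.085 + 12*15.999 = 486.388 g/mol.
Mass of Si per formula unit: 3 × 28.085 = 84.255 g.
Weight fraction Si = 84.255 / 486.388 = 0.1732.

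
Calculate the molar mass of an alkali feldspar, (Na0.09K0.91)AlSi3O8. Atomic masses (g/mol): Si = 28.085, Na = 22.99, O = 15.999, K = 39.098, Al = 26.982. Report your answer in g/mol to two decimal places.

276.88 g/mol

M = 0.09(22.99) + 0.91(39.098) + 1(26.982) + 3(28.085) + 8(15.999)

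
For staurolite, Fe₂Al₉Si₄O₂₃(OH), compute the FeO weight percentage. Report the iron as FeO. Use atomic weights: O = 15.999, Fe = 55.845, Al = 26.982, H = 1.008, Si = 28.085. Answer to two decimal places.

Formula mass = 851.852 g/mol.
2 Fe → 2.0000 mol FeO per formula unit; M(FeO) = 71.844, so FeO mass = 143.688 g.
143.688/851.852 × 100 = 16.87 wt%.

16.87 wt%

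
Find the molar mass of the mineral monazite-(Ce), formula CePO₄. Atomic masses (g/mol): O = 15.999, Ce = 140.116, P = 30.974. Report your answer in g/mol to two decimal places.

The formula mass is the sum 1(140.116) + 1(30.974) + 4(15.999).

235.09 g/mol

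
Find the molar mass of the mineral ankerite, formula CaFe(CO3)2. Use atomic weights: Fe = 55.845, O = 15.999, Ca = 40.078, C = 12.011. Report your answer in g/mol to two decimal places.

215.94 g/mol

The formula mass is the sum 1·40.078 + 1·55.845 + 2·12.011 + 6·15.999.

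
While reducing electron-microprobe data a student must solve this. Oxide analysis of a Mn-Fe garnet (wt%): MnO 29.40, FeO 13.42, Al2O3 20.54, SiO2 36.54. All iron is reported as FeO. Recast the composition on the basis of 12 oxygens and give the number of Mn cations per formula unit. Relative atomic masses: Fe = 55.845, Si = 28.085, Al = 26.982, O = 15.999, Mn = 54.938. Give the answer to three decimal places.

2.054 Mn apfu

29.40 wt% MnO ÷ 70.937 g/mol = 0.41445 mol, giving 0.41445 Mn and 0.41445 O.
13.42 wt% FeO ÷ 71.844 g/mol = 0.18679 mol, giving 0.18679 Fe and 0.18679 O.
20.54 wt% Al2O3 ÷ 101.961 g/mol = 0.20145 mol, giving 0.40290 Al and 0.60435 O.
36.54 wt% SiO2 ÷ 60.083 g/mol = 0.60816 mol, giving 0.60816 Si and 1.21632 O.
Oxygen sums to 2.42191; scaling by 12/2.42191 = 4.95477 puts the formula on 12 O.
Mn: 0.41445 × 4.95477 = 2.054 atoms per formula unit.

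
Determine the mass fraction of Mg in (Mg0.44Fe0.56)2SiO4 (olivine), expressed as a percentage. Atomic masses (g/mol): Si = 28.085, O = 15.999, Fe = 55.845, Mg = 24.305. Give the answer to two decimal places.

12.15 mass %

Formula mass = 0.88×24.305 + 1.12×55.845 + 1×28.085 + 4×15.999 = 176.016 g/mol, of which 21.388 g is Mg.
So Mg makes up 21.388/176.016 = 0.1215 of the mass, i.e. 12.15%.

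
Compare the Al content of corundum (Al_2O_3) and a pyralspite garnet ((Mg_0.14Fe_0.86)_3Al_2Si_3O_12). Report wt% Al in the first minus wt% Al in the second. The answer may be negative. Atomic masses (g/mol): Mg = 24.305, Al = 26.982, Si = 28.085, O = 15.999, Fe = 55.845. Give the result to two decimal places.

41.79 percentage points

Al in Al_2O_3: molar mass 101.961 g/mol; 2×26.982 = 53.964 g → 52.93 wt%.
Al in (Mg_0.14Fe_0.86)_3Al_2Si_3O_12: molar mass 484.495 g/mol; 2×26.982 = 53.964 g → 11.14 wt%.
Difference = 52.93 − 11.14 = 41.79 percentage points.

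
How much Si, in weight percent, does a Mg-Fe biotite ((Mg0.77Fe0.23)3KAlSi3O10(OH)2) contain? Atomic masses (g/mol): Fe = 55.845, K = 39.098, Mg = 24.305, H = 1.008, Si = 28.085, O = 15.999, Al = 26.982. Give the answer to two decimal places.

Molar mass of (Mg0.77Fe0.23)3KAlSi3O10(OH)2: 2.31×24.305 + 0.69×55.845 + 1×39.098 + 1×26.982 + 3×28.085 + 12×15.999 + 2×1.008 = 439.017 g/mol.
Mass of Si per formula unit: 3 × 28.085 = 84.255 g.
Weight fraction Si = 84.255 / 439.017 = 0.1919.

19.19 weight percent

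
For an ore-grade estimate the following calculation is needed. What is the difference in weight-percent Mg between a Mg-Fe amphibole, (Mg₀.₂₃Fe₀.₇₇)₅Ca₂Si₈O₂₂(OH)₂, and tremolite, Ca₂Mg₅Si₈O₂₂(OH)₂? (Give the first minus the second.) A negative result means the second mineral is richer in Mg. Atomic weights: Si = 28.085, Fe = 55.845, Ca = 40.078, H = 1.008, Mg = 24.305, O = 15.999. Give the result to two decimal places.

First mineral: 27.951 g Mg in 933.782 g formula = 2.99 wt% Mg.
Second mineral: 121.525 g Mg in 812.353 g formula = 14.96 wt% Mg.
2.99% − 14.96% gives a difference of -11.97 percentage points.

-11.97 percentage points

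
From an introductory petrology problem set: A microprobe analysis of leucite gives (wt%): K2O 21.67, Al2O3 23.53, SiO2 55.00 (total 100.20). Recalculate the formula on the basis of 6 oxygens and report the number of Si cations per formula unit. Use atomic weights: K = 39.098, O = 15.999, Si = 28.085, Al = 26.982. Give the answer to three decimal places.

K2O (M=94.195): mol = 0.23005; K = 0.46010, O = 0.23005.
Al2O3 (M=101.961): mol = 0.23077; Al = 0.46154, O = 0.69231.
SiO2 (M=60.083): mol = 0.91540; Si = 0.91540, O = 1.83080.
ΣO = 2.75316; factor = 6/ΣO = 2.17931.
Si apfu = 0.91540 × 2.17931 = 1.995.

1.995 Si apfu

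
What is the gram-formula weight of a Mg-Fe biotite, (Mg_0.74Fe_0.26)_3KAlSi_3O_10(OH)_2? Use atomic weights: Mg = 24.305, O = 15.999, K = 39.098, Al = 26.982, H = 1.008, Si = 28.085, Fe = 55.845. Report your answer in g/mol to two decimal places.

441.86 g/mol

The formula mass is the sum 2.22·24.305 + 0.78·55.845 + 1·39.098 + 1·26.982 + 3·28.085 + 12·15.999 + 2·1.008.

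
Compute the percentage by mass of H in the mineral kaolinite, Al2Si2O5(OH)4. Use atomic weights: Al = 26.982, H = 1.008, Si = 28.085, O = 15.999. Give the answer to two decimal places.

Molar mass of Al2Si2O5(OH)4: 2×26.982 + 2×28.085 + 9×15.999 + 4×1.008 = 258.157 g/mol.
Mass of H per formula unit: 4 × 1.008 = 4.032 g.
Weight fraction H = 4.032 / 258.157 = 0.0156.

1.56 weight percent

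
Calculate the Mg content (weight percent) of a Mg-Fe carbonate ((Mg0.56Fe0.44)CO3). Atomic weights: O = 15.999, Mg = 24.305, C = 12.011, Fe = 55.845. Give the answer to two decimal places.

Molar mass of (Mg0.56Fe0.44)CO3: 0.56·24.305 + 0.44·55.845 + 1·12.011 + 3·15.999 = 98.191 g/mol.
Mass of Mg per formula unit: 0.56 × 24.305 = 13.611 g.
Weight fraction Mg = 13.611 / 98.191 = 0.1386.

13.86 weight percent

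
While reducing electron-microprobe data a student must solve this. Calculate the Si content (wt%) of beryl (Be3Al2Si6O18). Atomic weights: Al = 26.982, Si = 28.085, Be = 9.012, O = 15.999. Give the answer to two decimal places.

31.35 wt%

M(Be3Al2Si6O18) = 537.492 g/mol.
Si contributes 6 × 28.085 = 168.510 g per mole.
168.510/537.492 = 0.3135 → 31.35%.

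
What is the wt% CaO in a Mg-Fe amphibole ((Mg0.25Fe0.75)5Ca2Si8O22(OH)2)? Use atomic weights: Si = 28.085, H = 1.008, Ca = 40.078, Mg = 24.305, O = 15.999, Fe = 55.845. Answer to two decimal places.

12.05 wt%

Formula mass = 930.628 g/mol.
2 Ca → 2.0000 mol CaO per formula unit; M(CaO) = 56.077, so CaO mass = 112.154 g.
112.154/930.628 × 100 = 12.05 wt%.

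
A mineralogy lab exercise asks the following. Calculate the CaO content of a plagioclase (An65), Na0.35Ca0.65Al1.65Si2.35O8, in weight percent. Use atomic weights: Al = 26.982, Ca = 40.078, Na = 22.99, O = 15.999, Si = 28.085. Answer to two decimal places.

Molar mass of Na0.35Ca0.65Al1.65Si2.35O8 = 0.35×22.99 + 0.65×40.078 + 1.65×26.982 + 2.35×28.085 + 8×15.999 = 272.609 g/mol.
Each formula unit contains 0.65 Ca, equivalent to 0.65/1 = 0.6500 mol CaO.
M(CaO) = 1×40.078 + 1×15.999 = 56.077 g/mol.
Mass of CaO per formula unit = 0.6500 × 56.077 = 36.450 g.
CaO wt% = 36.450 / 272.609 × 100 = 13.37%.

13.37 wt%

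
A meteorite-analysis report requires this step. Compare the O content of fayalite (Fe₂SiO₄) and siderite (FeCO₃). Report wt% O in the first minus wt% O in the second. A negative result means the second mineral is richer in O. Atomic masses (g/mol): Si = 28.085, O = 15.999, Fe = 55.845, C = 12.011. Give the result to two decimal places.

M(Fe₂SiO₄) = 203.771 g/mol, so wt% O = 63.996/203.771 × 100 = 31.41%.
M(FeCO₃) = 115.853 g/mol, so wt% O = 47.997/115.853 × 100 = 41.43%.
31.41 − 41.43 = -10.02 pp.

-10.02 percentage points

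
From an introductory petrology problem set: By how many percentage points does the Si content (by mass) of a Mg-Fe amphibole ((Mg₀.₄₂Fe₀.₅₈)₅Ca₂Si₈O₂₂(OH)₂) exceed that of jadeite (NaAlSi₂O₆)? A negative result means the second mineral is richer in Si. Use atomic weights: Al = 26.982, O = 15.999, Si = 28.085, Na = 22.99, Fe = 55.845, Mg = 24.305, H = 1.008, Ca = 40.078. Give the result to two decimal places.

Si in (Mg₀.₄₂Fe₀.₅₈)₅Ca₂Si₈O₂₂(OH)₂: molar mass 903.819 g/mol; 8×28.085 = 224.680 g → 24.86 wt%.
Si in NaAlSi₂O₆: molar mass 202.136 g/mol; 2×28.085 = 56.170 g → 27.79 wt%.
Difference = 24.86 − 27.79 = -2.93 percentage points.

-2.93 percentage points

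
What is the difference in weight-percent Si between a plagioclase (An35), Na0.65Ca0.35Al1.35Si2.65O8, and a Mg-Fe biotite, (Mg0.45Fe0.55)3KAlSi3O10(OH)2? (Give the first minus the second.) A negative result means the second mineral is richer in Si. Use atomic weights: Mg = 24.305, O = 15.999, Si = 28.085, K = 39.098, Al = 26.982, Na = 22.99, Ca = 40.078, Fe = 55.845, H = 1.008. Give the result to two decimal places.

9.84 percentage points

First mineral: 74.425 g Si in 267.814 g formula = 27.79 wt% Si.
Second mineral: 84.255 g Si in 469.295 g formula = 17.95 wt% Si.
27.79% − 17.95% gives a difference of 9.84 percentage points.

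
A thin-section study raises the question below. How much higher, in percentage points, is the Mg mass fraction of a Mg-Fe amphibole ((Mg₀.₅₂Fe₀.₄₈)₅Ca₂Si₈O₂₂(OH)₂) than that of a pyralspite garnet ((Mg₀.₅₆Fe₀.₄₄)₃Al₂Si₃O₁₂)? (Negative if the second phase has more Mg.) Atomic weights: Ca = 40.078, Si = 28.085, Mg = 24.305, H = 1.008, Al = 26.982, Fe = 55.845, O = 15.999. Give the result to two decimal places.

Mg in (Mg₀.₅₂Fe₀.₄₈)₅Ca₂Si₈O₂₂(OH)₂: molar mass 888.049 g/mol; 2.60×24.305 = 63.193 g → 7.12 wt%.
Mg in (Mg₀.₅₆Fe₀.₄₄)₃Al₂Si₃O₁₂: molar mass 444.755 g/mol; 1.68×24.305 = 40.832 g → 9.18 wt%.
Difference = 7.12 − 9.18 = -2.06 percentage points.

-2.06 percentage points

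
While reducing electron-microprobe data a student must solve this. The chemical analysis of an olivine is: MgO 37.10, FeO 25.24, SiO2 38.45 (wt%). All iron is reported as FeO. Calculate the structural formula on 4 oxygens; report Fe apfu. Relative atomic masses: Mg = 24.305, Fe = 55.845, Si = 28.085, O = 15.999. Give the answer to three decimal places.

37.10 wt% MgO ÷ 40.304 g/mol = 0.92050 mol, giving 0.92050 Mg and 0.92050 O.
25.24 wt% FeO ÷ 71.844 g/mol = 0.35132 mol, giving 0.35132 Fe and 0.35132 O.
38.45 wt% SiO2 ÷ 60.083 g/mol = 0.63995 mol, giving 0.63995 Si and 1.27990 O.
Oxygen sums to 2.55172; scaling by 4/2.55172 = 1.56757 puts the formula on 4 O.
Fe: 0.35132 × 1.56757 = 0.551 atoms per formula unit.

0.551 Fe apfu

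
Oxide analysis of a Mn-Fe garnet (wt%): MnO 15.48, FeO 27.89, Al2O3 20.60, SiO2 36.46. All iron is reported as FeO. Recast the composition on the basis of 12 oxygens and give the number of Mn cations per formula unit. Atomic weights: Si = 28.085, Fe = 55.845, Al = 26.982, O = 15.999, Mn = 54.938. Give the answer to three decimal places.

MnO (M=70.937): mol = 0.21822; Mn = 0.21822, O = 0.21822.
FeO (M=71.844): mol = 0.38820; Fe = 0.38820, O = 0.38820.
Al2O3 (M=101.961): mol = 0.20204; Al = 0.40408, O = 0.60612.
SiO2 (M=60.083): mol = 0.60683; Si = 0.60683, O = 1.21366.
ΣO = 2.42620; factor = 12/ΣO = 4.94601.
Mn apfu = 0.21822 × 4.94601 = 1.079.

1.079 Mn apfu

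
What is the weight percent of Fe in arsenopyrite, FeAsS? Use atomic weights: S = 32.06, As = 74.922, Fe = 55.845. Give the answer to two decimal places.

Molar mass of FeAsS: 1×55.845 + 1×74.922 + 1×32.06 = 162.827 g/mol.
Mass of Fe per formula unit: 1 × 55.845 = 55.845 g.
Weight fraction Fe = 55.845 / 162.827 = 0.3430.

34.30 wt%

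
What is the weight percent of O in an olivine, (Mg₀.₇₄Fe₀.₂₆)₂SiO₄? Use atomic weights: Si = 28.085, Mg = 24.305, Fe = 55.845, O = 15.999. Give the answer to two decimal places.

40.74 wt%

Molar mass of (Mg₀.₇₄Fe₀.₂₆)₂SiO₄: 1.48×24.305 + 0.52×55.845 + 1×28.085 + 4×15.999 = 157.092 g/mol.
Mass of O per formula unit: 4 × 15.999 = 63.996 g.
Weight fraction O = 63.996 / 157.092 = 0.4074.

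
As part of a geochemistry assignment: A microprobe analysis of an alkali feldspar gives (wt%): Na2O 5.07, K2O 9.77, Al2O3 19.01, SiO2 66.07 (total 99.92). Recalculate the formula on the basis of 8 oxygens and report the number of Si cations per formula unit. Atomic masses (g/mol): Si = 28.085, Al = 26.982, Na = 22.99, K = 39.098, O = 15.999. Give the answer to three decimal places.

2.988 Si apfu

Na2O: 5.07/61.979 = 0.08180 mol → 0.16360 mol Na, 0.08180 mol O.
K2O: 9.77/94.195 = 0.10372 mol → 0.20744 mol K, 0.10372 mol O.
Al2O3: 19.01/101.961 = 0.18644 mol → 0.37288 mol Al, 0.55932 mol O.
SiO2: 66.07/60.083 = 1.09965 mol → 1.09965 mol Si, 2.19930 mol O.
Total oxygen = 2.94414 mol. Normalization factor = 8/2.94414 = 2.71726.
Si per 8 O = 1.09965 × 2.71726 = 2.988.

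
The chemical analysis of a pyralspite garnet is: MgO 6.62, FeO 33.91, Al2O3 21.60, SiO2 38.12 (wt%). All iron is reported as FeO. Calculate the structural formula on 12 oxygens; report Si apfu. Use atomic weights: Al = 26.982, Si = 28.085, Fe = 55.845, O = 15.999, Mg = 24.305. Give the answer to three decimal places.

2.997 Si apfu

MgO: 6.62/40.304 = 0.16425 mol → 0.16425 mol Mg, 0.16425 mol O.
FeO: 33.91/71.844 = 0.47199 mol → 0.47199 mol Fe, 0.47199 mol O.
Al2O3: 21.60/101.961 = 0.21185 mol → 0.42370 mol Al, 0.63555 mol O.
SiO2: 38.12/60.083 = 0.63446 mol → 0.63446 mol Si, 1.26892 mol O.
Total oxygen = 2.54071 mol. Normalization factor = 12/2.54071 = 4.72309.
Si per 12 O = 0.63446 × 4.72309 = 2.997.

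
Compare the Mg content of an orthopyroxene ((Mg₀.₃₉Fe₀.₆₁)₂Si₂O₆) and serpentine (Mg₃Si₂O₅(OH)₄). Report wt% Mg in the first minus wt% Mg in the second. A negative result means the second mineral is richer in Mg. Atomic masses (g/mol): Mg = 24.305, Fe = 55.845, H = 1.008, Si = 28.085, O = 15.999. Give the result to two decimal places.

-18.39 percentage points

M((Mg₀.₃₉Fe₀.₆₁)₂Si₂O₆) = 239.253 g/mol, so wt% Mg = 18.958/239.253 × 100 = 7.92%.
M(Mg₃Si₂O₅(OH)₄) = 277.108 g/mol, so wt% Mg = 72.915/277.108 × 100 = 26.31%.
7.92 − 26.31 = -18.39 pp.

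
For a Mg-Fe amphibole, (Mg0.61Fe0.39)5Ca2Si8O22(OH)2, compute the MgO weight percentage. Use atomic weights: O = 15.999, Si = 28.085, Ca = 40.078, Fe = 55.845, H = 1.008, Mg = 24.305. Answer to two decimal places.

14.07 wt%

Formula mass = 873.856 g/mol.
3.05 Mg → 3.0500 mol MgO per formula unit; M(MgO) = 40.304, so MgO mass = 122.927 g.
122.927/873.856 × 100 = 14.07 wt%.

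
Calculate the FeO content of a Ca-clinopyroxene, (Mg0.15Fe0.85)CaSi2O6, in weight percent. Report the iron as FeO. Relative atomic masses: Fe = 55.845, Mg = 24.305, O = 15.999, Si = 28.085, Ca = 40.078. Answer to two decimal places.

25.09 wt%

Molar mass of (Mg0.15Fe0.85)CaSi2O6 = 0.15*24.305 + 0.85*55.845 + 1*40.078 + 2*28.085 + 6*15.999 = 243.356 g/mol.
Each formula unit contains 0.85 Fe, equivalent to 0.85/1 = 0.8500 mol FeO.
M(FeO) = 1×55.845 + 1×15.999 = 71.844 g/mol.
Mass of FeO per formula unit = 0.8500 × 71.844 = 61.067 g.
FeO wt% = 61.067 / 243.356 × 100 = 25.09%.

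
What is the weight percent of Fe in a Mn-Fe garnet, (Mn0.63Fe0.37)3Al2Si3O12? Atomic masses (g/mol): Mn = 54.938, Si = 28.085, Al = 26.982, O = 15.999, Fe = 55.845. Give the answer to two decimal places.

12.50 wt%

Formula mass = 1.89·54.938 + 1.11·55.845 + 2·26.982 + 3·28.085 + 12·15.999 = 496.028 g/mol, of which 61.988 g is Fe.
So Fe makes up 61.988/496.028 = 0.1250 of the mass, i.e. 12.50%.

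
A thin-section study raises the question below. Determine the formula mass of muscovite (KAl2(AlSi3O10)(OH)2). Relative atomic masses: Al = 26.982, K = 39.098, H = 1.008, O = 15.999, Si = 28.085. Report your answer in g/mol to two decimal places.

K: 1 × 39.098 = 39.0980
Al: 3 × 26.982 = 80.9460
Si: 3 × 28.085 = 84.2550
O: 12 × 15.999 = 191.9880
H: 2 × 1.008 = 2.0160
Summing the contributions gives the formula mass.

398.30 g/mol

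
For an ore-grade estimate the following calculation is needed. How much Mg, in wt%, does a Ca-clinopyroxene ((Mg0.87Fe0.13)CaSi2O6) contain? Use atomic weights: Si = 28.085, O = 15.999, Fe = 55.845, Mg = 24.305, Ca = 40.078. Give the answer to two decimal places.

Formula mass = 0.87·24.305 + 0.13·55.845 + 1·40.078 + 2·28.085 + 6·15.999 = 220.647 g/mol, of which 21.145 g is Mg.
So Mg makes up 21.145/220.647 = 0.0958 of the mass, i.e. 9.58%.

9.58 wt%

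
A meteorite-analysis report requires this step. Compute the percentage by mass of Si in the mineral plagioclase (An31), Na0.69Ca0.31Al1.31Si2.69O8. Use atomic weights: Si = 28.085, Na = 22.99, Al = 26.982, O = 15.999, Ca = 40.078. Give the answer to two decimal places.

28.28 weight percent

M(Na0.69Ca0.31Al1.31Si2.69O8) = 267.174 g/mol.
Si contributes 2.69 × 28.085 = 75.549 g per mole.
75.549/267.174 = 0.2828 → 28.28%.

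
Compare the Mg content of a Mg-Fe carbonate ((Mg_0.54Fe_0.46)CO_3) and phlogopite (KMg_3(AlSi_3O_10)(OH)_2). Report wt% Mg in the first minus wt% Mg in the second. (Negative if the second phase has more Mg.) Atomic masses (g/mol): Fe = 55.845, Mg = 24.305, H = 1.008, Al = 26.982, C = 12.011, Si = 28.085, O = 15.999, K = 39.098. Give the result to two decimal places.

-4.19 percentage points

First mineral: 13.125 g Mg in 98.821 g formula = 13.28 wt% Mg.
Second mineral: 72.915 g Mg in 417.254 g formula = 17.47 wt% Mg.
13.28% − 17.47% gives a difference of -4.19 percentage points.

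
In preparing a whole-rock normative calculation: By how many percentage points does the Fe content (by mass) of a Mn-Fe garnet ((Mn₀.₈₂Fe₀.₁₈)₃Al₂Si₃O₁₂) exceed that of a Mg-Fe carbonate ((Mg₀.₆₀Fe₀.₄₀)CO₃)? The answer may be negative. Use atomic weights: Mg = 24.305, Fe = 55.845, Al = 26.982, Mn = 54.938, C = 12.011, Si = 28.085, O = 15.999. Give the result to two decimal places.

First mineral: 30.156 g Fe in 495.511 g formula = 6.09 wt% Fe.
Second mineral: 22.338 g Fe in 96.929 g formula = 23.05 wt% Fe.
6.09% − 23.05% gives a difference of -16.96 percentage points.

-16.96 percentage points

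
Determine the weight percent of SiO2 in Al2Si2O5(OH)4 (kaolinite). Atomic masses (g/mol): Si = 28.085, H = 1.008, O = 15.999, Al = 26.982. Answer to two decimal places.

46.55 wt%

Molar mass of Al2Si2O5(OH)4 = 2×26.982 + 2×28.085 + 9×15.999 + 4×1.008 = 258.157 g/mol.
Each formula unit contains 2 Si, equivalent to 2/1 = 2.0000 mol SiO2.
M(SiO2) = 1×28.085 + 2×15.999 = 60.083 g/mol.
Mass of SiO2 per formula unit = 2.0000 × 60.083 = 120.166 g.
SiO2 wt% = 120.166 / 258.157 × 100 = 46.55%.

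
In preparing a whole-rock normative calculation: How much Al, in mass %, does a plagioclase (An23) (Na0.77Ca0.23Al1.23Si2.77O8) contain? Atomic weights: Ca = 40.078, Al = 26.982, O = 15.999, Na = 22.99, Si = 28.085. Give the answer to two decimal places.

Molar mass of Na0.77Ca0.23Al1.23Si2.77O8: 0.77*22.99 + 0.23*40.078 + 1.23*26.982 + 2.77*28.085 + 8*15.999 = 265.896 g/mol.
Mass of Al per formula unit: 1.23 × 26.982 = 33.188 g.
Weight fraction Al = 33.188 / 265.896 = 0.1248.

12.48 mass %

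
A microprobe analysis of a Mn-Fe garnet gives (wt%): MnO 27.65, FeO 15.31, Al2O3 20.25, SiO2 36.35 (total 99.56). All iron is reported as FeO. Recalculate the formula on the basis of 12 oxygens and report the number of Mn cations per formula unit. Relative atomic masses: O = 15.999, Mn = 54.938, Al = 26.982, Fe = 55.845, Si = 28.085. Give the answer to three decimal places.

1.942 Mn apfu

MnO: 27.65/70.937 = 0.38978 mol → 0.38978 mol Mn, 0.38978 mol O.
FeO: 15.31/71.844 = 0.21310 mol → 0.21310 mol Fe, 0.21310 mol O.
Al2O3: 20.25/101.961 = 0.19861 mol → 0.39722 mol Al, 0.59583 mol O.
SiO2: 36.35/60.083 = 0.60500 mol → 0.60500 mol Si, 1.21000 mol O.
Total oxygen = 2.40871 mol. Normalization factor = 12/2.40871 = 4.98192.
Mn per 12 O = 0.38978 × 4.98192 = 1.942.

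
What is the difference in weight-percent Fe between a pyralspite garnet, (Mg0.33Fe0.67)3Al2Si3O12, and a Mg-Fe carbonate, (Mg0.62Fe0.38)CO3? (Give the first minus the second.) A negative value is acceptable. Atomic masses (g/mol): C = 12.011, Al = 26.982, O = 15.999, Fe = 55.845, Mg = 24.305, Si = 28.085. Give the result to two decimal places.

Fe in (Mg0.33Fe0.67)3Al2Si3O12: molar mass 466.517 g/mol; 2.01×55.845 = 112.248 g → 24.06 wt%.
Fe in (Mg0.62Fe0.38)CO3: molar mass 96.298 g/mol; 0.38×55.845 = 21.221 g → 22.04 wt%.
Difference = 24.06 − 22.04 = 2.02 percentage points.

2.02 percentage points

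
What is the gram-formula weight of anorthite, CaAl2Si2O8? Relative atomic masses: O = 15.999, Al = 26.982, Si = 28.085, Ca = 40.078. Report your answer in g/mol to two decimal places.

278.20 g/mol

Ca: 1 × 40.078 = 40.0780
Al: 2 × 26.982 = 53.9640
Si: 2 × 28.085 = 56.1700
O: 8 × 15.999 = 127.9920
Summing the contributions gives the formula mass.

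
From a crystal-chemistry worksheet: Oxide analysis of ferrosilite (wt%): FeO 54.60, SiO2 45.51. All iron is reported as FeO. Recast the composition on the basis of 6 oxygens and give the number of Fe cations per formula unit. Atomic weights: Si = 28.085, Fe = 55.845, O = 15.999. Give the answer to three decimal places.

2.004 Fe apfu

FeO: 54.60/71.844 = 0.75998 mol → 0.75998 mol Fe, 0.75998 mol O.
SiO2: 45.51/60.083 = 0.75745 mol → 0.75745 mol Si, 1.51490 mol O.
Total oxygen = 2.27488 mol. Normalization factor = 6/2.27488 = 2.63750.
Fe per 6 O = 0.75998 × 2.63750 = 2.004.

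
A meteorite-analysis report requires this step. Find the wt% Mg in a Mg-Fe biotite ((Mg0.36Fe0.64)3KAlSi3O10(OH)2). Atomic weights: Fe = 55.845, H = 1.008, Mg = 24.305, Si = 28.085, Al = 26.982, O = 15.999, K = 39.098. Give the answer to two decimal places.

M((Mg0.36Fe0.64)3KAlSi3O10(OH)2) = 477.811 g/mol.
Mg contributes 1.08 × 24.305 = 26.249 g per mole.
26.249/477.811 = 0.0549 → 5.49%.

5.49 mass %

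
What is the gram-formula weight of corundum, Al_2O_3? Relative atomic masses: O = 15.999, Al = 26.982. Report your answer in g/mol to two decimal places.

M = 2×26.982 + 3×15.999

101.96 g/mol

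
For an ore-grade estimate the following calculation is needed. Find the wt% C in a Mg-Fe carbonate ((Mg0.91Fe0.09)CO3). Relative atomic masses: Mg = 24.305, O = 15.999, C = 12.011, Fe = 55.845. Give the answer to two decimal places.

M((Mg0.91Fe0.09)CO3) = 87.152 g/mol.
C contributes 1 × 12.011 = 12.011 g per mole.
12.011/87.152 = 0.1378 → 13.78%.

13.78 weight percent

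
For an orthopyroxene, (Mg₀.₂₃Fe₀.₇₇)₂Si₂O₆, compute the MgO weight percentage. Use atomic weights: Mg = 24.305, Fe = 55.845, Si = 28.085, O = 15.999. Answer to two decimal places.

7.44 wt%

Molar mass of (Mg₀.₂₃Fe₀.₇₇)₂Si₂O₆ = 0.46×24.305 + 1.54×55.845 + 2×28.085 + 6×15.999 = 249.346 g/mol.
Each formula unit contains 0.46 Mg, equivalent to 0.46/1 = 0.4600 mol MgO.
M(MgO) = 1×24.305 + 1×15.999 = 40.304 g/mol.
Mass of MgO per formula unit = 0.4600 × 40.304 = 18.540 g.
MgO wt% = 18.540 / 249.346 × 100 = 7.44%.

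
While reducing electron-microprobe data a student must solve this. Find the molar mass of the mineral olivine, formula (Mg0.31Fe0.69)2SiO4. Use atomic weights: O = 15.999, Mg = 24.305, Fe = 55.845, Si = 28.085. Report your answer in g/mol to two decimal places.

M = 0.62(24.305) + 1.38(55.845) + 1(28.085) + 4(15.999)

184.22 g/mol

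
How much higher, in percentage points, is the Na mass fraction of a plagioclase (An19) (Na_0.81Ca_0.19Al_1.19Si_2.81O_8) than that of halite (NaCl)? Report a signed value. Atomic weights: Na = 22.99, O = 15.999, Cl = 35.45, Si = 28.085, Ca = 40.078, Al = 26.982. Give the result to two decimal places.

M(Na_0.81Ca_0.19Al_1.19Si_2.81O_8) = 265.256 g/mol, so wt% Na = 18.622/265.256 × 100 = 7.02%.
M(NaCl) = 58.440 g/mol, so wt% Na = 22.990/58.440 × 100 = 39.34%.
7.02 − 39.34 = -32.32 pp.

-32.32 percentage points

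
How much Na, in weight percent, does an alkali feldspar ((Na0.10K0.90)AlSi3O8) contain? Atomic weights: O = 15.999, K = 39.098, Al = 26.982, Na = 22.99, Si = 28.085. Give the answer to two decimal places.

0.83 weight percent

Molar mass of (Na0.10K0.90)AlSi3O8: 0.10×22.99 + 0.90×39.098 + 1×26.982 + 3×28.085 + 8×15.999 = 276.716 g/mol.
Mass of Na per formula unit: 0.10 × 22.99 = 2.299 g.
Weight fraction Na = 2.299 / 276.716 = 0.0083.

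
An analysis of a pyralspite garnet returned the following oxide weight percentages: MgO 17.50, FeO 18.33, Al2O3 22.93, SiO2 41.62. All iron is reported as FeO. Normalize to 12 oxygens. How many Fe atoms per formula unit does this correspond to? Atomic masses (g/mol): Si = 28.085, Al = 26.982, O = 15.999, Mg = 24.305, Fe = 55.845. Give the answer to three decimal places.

1.114 Fe apfu

MgO: 17.50/40.304 = 0.43420 mol → 0.43420 mol Mg, 0.43420 mol O.
FeO: 18.33/71.844 = 0.25514 mol → 0.25514 mol Fe, 0.25514 mol O.
Al2O3: 22.93/101.961 = 0.22489 mol → 0.44978 mol Al, 0.67467 mol O.
SiO2: 41.62/60.083 = 0.69271 mol → 0.69271 mol Si, 1.38542 mol O.
Total oxygen = 2.74943 mol. Normalization factor = 12/2.74943 = 4.36454.
Fe per 12 O = 0.25514 × 4.36454 = 1.114.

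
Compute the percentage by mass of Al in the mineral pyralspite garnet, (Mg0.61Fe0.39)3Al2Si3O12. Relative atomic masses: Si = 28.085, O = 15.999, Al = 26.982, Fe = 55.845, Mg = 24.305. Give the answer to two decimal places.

Formula mass = 1.83·24.305 + 1.17·55.845 + 2·26.982 + 3·28.085 + 12·15.999 = 440.024 g/mol, of which 53.964 g is Al.
So Al makes up 53.964/440.024 = 0.1226 of the mass, i.e. 12.26%.

12.26 wt%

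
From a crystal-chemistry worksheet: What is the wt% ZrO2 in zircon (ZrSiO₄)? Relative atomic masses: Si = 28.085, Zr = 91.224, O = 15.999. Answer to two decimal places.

M(ZrSiO₄) = 183.305 g/mol; M(ZrO2) = 123.222 g/mol.
Moles ZrO2 per formula unit = 1 Zr ÷ 1 = 1.0000.
ZrO2 fraction = (1.0000 × 123.222) / 183.305 = 123.222/183.305 = 0.6722.

67.22 wt%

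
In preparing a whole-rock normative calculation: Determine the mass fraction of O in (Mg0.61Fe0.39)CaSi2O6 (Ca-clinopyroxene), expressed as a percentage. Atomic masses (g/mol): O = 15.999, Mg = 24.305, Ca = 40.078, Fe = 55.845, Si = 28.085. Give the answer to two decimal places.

41.95 weight percent

Formula mass = 0.61×24.305 + 0.39×55.845 + 1×40.078 + 2×28.085 + 6×15.999 = 228.848 g/mol, of which 95.994 g is O.
So O makes up 95.994/228.848 = 0.4195 of the mass, i.e. 41.95%.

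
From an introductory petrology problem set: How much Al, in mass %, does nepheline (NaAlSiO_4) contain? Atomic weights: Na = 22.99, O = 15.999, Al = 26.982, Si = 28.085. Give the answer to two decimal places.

Molar mass of NaAlSiO_4: 1×22.99 + 1×26.982 + 1×28.085 + 4×15.999 = 142.053 g/mol.
Mass of Al per formula unit: 1 × 26.982 = 26.982 g.
Weight fraction Al = 26.982 / 142.053 = 0.1899.

18.99 mass %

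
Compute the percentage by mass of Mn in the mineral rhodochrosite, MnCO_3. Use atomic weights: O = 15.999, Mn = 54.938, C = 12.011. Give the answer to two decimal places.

47.79 weight percent

M(MnCO_3) = 114.946 g/mol.
Mn contributes 1 × 54.938 = 54.938 g per mole.
54.938/114.946 = 0.4779 → 47.79%.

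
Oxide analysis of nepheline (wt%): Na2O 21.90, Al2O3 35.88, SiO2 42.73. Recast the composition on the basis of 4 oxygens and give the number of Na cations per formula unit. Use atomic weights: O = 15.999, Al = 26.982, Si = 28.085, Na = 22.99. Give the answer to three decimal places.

0.998 Na apfu

Na2O: 21.90/61.979 = 0.35335 mol → 0.70670 mol Na, 0.35335 mol O.
Al2O3: 35.88/101.961 = 0.35190 mol → 0.70380 mol Al, 1.05570 mol O.
SiO2: 42.73/60.083 = 0.71118 mol → 0.71118 mol Si, 1.42236 mol O.
Total oxygen = 2.83141 mol. Normalization factor = 4/2.83141 = 1.41272.
Na per 4 O = 0.70670 × 1.41272 = 0.998.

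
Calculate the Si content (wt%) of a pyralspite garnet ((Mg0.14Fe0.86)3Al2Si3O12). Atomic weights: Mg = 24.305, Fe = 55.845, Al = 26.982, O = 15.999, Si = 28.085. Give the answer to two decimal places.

17.39 wt%

Formula mass = 0.42*24.305 + 2.58*55.845 + 2*26.982 + 3*28.085 + 12*15.999 = 484.495 g/mol, of which 84.255 g is Si.
So Si makes up 84.255/484.495 = 0.1739 of the mass, i.e. 17.39%.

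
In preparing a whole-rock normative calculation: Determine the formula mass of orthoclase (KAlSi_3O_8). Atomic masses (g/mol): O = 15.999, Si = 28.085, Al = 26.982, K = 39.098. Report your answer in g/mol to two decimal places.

278.33 g/mol

M = 1·39.098 + 1·26.982 + 3·28.085 + 8·15.999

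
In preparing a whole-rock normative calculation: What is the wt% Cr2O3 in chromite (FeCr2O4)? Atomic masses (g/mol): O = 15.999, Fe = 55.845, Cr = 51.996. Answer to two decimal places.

Molar mass of FeCr2O4 = 1*55.845 + 2*51.996 + 4*15.999 = 223.833 g/mol.
Each formula unit contains 2 Cr, equivalent to 2/2 = 1.0000 mol Cr2O3.
M(Cr2O3) = 2×51.996 + 3×15.999 = 151.989 g/mol.
Mass of Cr2O3 per formula unit = 1.0000 × 151.989 = 151.989 g.
Cr2O3 wt% = 151.989 / 223.833 × 100 = 67.90%.

67.90 wt%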